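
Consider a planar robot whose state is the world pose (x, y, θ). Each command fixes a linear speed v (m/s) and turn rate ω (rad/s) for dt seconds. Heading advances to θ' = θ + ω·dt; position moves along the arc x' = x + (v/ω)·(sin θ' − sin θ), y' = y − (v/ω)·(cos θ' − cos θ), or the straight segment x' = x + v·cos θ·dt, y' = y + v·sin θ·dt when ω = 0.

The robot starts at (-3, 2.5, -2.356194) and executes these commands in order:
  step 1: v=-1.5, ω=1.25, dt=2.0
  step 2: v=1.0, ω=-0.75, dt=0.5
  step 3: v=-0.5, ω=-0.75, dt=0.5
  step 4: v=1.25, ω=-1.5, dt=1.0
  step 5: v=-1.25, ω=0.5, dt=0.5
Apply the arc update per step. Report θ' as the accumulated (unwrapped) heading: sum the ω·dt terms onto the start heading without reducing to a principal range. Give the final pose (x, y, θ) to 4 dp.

step 1: θ'=0.1438 (R=-1.2000) → pose (-4.0205, 4.5361, 0.1438)
step 2: θ'=-0.2312 (R=-1.3333) → pose (-3.5239, 4.5144, -0.2312)
step 3: θ'=-0.6062 (R=0.6667) → pose (-3.7510, 4.6155, -0.6062)
step 4: θ'=-2.1062 (R=-0.8333) → pose (-3.5090, 3.5055, -2.1062)
step 5: θ'=-1.8562 (R=-2.5000) → pose (-3.2603, 4.0771, -1.8562)

(-3.2603, 4.0771, -1.8562)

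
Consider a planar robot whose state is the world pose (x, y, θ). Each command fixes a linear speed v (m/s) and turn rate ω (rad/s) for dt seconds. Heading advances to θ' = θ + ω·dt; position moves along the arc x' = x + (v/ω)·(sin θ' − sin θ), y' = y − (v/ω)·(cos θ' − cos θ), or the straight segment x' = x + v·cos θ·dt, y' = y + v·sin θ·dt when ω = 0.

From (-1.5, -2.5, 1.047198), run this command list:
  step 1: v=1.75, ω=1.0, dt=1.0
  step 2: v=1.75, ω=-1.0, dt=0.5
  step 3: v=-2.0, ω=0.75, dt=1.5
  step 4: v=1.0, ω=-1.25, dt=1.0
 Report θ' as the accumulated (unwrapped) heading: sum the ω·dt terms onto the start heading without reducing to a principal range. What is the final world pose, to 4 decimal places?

step 1: θ'=2.0472 (R=1.7500) → pose (-1.4604, -0.8225, 2.0472)
step 2: θ'=1.5472 (R=-1.7500) → pose (-1.6548, 0.0213, 1.5472)
step 3: θ'=2.6722 (R=-2.6667) → pose (-0.1951, -2.4198, 2.6722)
step 4: θ'=1.4222 (R=-0.8000) → pose (-0.6244, -1.5879, 1.4222)

(-0.6244, -1.5879, 1.4222)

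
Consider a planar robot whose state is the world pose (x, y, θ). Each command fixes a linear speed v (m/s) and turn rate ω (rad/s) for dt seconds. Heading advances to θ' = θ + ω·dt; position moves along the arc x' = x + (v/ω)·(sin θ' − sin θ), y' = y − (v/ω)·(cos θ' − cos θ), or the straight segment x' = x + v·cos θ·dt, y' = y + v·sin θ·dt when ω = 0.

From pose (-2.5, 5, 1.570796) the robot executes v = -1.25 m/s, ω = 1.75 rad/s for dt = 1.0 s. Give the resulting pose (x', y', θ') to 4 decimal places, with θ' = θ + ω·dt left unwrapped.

θ' = 1.5708 + 1.75·1.0 = 3.3208
R = v/ω = -1.25/1.75 = -0.7143
x' = -2.5 + -0.7143·(sin 3.3208 − sin 1.5708) = -1.6584
y' = 5 − -0.7143·(cos 3.3208 − cos 1.5708) = 4.2972

(-1.6584, 4.2972, 3.3208)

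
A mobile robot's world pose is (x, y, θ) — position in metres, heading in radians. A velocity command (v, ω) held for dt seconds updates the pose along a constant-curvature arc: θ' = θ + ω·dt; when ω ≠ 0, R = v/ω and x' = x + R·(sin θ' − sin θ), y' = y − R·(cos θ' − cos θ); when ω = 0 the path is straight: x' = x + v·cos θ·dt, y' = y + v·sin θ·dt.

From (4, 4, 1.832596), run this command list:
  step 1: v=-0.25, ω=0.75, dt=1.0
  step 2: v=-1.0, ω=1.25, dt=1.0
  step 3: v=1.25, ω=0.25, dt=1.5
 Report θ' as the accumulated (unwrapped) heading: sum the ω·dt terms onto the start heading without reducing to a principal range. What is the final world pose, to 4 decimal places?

step 1: θ'=2.5826 (R=-0.3333) → pose (4.1452, 3.8037, 2.5826)
step 2: θ'=3.8326 (R=-0.8000) → pose (5.0793, 3.8654, 3.8326)
step 3: θ'=4.2076 (R=5.0000) → pose (3.8895, 2.4305, 4.2076)

(3.8895, 2.4305, 4.2076)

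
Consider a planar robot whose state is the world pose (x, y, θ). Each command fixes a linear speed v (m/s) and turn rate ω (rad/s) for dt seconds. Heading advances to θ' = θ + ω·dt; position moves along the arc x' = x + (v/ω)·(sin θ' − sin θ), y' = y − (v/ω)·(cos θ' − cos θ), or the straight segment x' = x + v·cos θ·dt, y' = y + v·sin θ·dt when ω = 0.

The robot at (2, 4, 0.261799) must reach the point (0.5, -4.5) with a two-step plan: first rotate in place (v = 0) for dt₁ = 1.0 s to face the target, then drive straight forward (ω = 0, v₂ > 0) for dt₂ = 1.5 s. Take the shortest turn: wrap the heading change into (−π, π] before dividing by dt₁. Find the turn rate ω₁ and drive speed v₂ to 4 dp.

ω₁ = -2.0073, v₂ = 5.7542

heading to target = atan2(-4.5−4, 0.5−2) = -1.7455
Δθ = wrap(-1.7455 − 0.2618) = -2.0073; ω₁ = Δθ/dt₁ = -2.0073
distance = √((0.5−2)² + (-4.5−4)²) = 8.6313; v₂ = distance/dt₂ = 5.7542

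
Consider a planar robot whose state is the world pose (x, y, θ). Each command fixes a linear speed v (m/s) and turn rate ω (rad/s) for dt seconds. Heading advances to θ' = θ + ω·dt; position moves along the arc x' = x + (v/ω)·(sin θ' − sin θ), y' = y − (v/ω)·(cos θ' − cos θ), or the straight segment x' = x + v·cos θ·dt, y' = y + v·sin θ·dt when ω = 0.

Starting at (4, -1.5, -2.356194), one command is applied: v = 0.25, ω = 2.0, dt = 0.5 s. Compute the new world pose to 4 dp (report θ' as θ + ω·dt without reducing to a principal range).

θ' = -2.3562 + 2.0·0.5 = -1.3562
R = v/ω = 0.25/2.0 = 0.1250
x' = 4 + 0.1250·(sin -1.3562 − sin -2.3562) = 3.9663
y' = -1.5 − 0.1250·(cos -1.3562 − cos -2.3562) = -1.6150

(3.9663, -1.6150, -1.3562)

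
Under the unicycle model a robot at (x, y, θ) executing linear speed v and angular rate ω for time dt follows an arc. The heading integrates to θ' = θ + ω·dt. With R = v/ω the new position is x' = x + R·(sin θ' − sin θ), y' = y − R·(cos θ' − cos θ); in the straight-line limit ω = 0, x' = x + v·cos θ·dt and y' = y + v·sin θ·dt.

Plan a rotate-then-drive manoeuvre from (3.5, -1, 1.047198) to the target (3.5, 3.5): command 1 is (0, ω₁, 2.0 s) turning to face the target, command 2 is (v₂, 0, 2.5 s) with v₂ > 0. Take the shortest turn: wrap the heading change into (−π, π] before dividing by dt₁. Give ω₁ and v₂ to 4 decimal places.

ω₁ = 0.2618, v₂ = 1.8000

heading to target = atan2(3.5−-1, 3.5−3.5) = 1.5708
Δθ = wrap(1.5708 − 1.0472) = 0.5236; ω₁ = Δθ/dt₁ = 0.2618
distance = √((3.5−3.5)² + (3.5−-1)²) = 4.5000; v₂ = distance/dt₂ = 1.8000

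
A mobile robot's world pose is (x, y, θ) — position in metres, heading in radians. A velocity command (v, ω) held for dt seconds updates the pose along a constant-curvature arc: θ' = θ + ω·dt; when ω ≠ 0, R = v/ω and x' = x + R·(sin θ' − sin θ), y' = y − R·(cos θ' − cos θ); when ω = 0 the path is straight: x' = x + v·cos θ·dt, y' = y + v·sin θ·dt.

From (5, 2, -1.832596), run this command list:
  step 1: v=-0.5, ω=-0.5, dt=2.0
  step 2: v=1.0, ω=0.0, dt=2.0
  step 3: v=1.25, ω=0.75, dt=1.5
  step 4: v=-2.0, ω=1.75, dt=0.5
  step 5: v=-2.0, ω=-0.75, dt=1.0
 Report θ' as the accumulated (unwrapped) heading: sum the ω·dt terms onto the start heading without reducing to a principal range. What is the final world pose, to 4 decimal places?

(1.6315, 3.4761, -1.5826)

step 1: θ'=-2.8326 (R=1.0000) → pose (5.6618, 2.6938, -2.8326)
step 2: θ'=-2.8326 (straight) → pose (3.7565, 2.0856, -2.8326)
step 3: θ'=-1.7076 (R=1.6667) → pose (2.6123, 0.7252, -1.7076)
step 4: θ'=-0.8326 (R=-1.1429) → pose (2.3255, 1.6501, -0.8326)
step 5: θ'=-1.5826 (R=2.6667) → pose (1.6315, 3.4761, -1.5826)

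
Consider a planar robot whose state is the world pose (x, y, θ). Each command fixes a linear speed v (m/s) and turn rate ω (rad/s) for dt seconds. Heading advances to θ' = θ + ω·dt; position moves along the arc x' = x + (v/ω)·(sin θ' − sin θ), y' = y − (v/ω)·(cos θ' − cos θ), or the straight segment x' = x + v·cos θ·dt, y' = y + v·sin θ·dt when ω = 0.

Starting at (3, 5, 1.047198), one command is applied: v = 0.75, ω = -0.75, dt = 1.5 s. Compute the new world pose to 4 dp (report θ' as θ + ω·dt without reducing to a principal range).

(3.9437, 5.4970, -0.0778)

θ' = 1.0472 + -0.75·1.5 = -0.0778
R = v/ω = 0.75/-0.75 = -1.0000
x' = 3 + -1.0000·(sin -0.0778 − sin 1.0472) = 3.9437
y' = 5 − -1.0000·(cos -0.0778 − cos 1.0472) = 5.4970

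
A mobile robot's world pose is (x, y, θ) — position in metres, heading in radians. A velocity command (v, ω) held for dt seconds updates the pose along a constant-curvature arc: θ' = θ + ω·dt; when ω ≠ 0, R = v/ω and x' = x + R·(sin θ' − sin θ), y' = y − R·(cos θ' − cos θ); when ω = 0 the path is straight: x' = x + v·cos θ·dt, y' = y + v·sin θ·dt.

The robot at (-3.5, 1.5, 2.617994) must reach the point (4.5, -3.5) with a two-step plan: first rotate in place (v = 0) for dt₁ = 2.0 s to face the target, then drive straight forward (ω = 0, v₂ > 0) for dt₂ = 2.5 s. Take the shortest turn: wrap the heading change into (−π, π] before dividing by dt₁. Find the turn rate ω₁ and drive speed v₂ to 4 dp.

ω₁ = 1.5533, v₂ = 3.7736

heading to target = atan2(-3.5−1.5, 4.5−-3.5) = -0.5586
Δθ = wrap(-0.5586 − 2.6180) = 3.1066; ω₁ = Δθ/dt₁ = 1.5533
distance = √((4.5−-3.5)² + (-3.5−1.5)²) = 9.4340; v₂ = distance/dt₂ = 3.7736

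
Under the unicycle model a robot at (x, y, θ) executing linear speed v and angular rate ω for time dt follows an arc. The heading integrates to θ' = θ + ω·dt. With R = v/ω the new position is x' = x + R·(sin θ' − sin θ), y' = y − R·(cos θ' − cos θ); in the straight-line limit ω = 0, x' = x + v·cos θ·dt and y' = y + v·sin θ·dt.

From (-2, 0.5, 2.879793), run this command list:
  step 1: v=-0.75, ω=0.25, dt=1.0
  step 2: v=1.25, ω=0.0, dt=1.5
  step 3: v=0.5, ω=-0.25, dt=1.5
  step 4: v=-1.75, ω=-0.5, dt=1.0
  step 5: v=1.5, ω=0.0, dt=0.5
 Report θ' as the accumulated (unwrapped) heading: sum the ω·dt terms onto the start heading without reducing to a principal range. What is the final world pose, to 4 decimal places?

(-2.9462, 0.1192, 2.2548)

step 1: θ'=3.1298 (R=-3.0000) → pose (-1.2589, 0.3980, 3.1298)
step 2: θ'=3.1298 (straight) → pose (-3.1338, 0.4201, 3.1298)
step 3: θ'=2.7548 (R=-2.0000) → pose (-3.8647, 0.5677, 2.7548)
step 4: θ'=2.2548 (R=3.5000) → pose (-2.4723, -0.4621, 2.2548)
step 5: θ'=2.2548 (straight) → pose (-2.9462, 0.1192, 2.2548)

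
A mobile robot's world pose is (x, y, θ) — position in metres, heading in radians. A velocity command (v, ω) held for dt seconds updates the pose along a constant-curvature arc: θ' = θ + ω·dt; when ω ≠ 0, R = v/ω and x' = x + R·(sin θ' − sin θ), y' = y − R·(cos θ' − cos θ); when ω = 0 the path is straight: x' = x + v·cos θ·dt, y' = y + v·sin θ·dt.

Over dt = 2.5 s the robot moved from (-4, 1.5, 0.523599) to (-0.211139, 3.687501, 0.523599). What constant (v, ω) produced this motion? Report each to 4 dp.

v = 1.7500, ω = 0.0000

Δθ = 0.523599 − 0.523599 = 0.000000
ω = Δθ/dt = 0.000000/2.5 = 0.0000
ω = 0 → v = (Δx·cos θ + Δy·sin θ)/dt = 1.7500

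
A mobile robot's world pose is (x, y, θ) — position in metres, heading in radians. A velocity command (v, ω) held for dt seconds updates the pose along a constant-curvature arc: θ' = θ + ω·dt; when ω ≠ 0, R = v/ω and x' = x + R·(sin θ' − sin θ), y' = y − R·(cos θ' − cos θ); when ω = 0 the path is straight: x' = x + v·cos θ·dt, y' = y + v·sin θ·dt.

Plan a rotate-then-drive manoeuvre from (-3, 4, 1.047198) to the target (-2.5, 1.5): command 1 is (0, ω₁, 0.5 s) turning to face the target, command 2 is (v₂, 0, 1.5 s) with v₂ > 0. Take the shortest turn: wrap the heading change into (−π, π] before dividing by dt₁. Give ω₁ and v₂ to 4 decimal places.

heading to target = atan2(1.5−4, -2.5−-3) = -1.3734
Δθ = wrap(-1.3734 − 1.0472) = -2.4206; ω₁ = Δθ/dt₁ = -4.8412
distance = √((-2.5−-3)² + (1.5−4)²) = 2.5495; v₂ = distance/dt₂ = 1.6997

ω₁ = -4.8412, v₂ = 1.6997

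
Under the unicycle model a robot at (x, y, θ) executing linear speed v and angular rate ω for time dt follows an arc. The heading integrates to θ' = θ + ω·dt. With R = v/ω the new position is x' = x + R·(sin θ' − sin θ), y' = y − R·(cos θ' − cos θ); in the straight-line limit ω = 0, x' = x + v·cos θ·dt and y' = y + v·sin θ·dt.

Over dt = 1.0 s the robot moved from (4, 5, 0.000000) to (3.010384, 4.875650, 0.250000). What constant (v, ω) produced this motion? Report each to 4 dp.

v = -1.0000, ω = 0.2500

Δθ = 0.250000 − 0.000000 = 0.250000
ω = Δθ/dt = 0.250000/1.0 = 0.2500
R = Δx/(sin θ' − sin θ) = -4.0000
v = R·ω = -4.0000·0.2500 = -1.0000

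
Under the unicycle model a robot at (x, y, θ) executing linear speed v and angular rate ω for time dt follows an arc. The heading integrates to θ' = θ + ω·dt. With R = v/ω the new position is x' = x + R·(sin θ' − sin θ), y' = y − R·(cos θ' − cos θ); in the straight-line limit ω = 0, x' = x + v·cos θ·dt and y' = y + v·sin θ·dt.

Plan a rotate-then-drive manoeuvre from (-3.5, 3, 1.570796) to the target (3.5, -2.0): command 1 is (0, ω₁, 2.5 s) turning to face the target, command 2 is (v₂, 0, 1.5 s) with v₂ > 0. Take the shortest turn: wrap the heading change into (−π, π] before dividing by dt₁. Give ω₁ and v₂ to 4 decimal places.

ω₁ = -0.8764, v₂ = 5.7349

heading to target = atan2(-2−3, 3.5−-3.5) = -0.6202
Δθ = wrap(-0.6202 − 1.5708) = -2.1910; ω₁ = Δθ/dt₁ = -0.8764
distance = √((3.5−-3.5)² + (-2−3)²) = 8.6023; v₂ = distance/dt₂ = 5.7349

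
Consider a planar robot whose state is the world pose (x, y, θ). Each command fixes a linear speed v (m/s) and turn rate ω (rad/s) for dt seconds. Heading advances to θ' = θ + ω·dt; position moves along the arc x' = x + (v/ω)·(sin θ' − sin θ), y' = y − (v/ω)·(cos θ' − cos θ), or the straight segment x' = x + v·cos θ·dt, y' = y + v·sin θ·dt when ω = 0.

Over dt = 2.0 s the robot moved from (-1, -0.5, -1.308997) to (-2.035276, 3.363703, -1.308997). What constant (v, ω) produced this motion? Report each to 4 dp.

Δθ = -1.308997 − -1.308997 = 0.000000
ω = Δθ/dt = 0.000000/2.0 = 0.0000
ω = 0 → v = (Δx·cos θ + Δy·sin θ)/dt = -2.0000

v = -2.0000, ω = 0.0000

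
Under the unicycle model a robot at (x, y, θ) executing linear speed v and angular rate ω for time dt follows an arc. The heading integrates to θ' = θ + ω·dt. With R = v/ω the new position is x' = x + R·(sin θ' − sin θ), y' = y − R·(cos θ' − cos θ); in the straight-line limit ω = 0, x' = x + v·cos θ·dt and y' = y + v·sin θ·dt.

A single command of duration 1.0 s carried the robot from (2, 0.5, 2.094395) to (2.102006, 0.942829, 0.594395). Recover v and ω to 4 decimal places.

v = 0.5000, ω = -1.5000

Δθ = 0.594395 − 2.094395 = -1.500000
ω = Δθ/dt = -1.500000/1.0 = -1.5000
R = −Δy/(cos θ' − cos θ) = -0.3333
v = R·ω = -0.3333·-1.5000 = 0.5000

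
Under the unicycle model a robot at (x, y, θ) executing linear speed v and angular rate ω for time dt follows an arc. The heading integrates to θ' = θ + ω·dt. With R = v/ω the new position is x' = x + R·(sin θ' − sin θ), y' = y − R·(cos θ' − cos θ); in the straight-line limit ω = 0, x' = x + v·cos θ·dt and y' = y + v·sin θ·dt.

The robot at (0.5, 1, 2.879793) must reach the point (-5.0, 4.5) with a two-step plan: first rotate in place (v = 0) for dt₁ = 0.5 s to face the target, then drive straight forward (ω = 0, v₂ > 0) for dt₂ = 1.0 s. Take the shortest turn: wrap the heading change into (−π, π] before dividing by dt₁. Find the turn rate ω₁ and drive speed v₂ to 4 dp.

heading to target = atan2(4.5−1, -5−0.5) = 2.5749
Δθ = wrap(2.5749 − 2.8798) = -0.3049; ω₁ = Δθ/dt₁ = -0.6099
distance = √((-5−0.5)² + (4.5−1)²) = 6.5192; v₂ = distance/dt₂ = 6.5192

ω₁ = -0.6099, v₂ = 6.5192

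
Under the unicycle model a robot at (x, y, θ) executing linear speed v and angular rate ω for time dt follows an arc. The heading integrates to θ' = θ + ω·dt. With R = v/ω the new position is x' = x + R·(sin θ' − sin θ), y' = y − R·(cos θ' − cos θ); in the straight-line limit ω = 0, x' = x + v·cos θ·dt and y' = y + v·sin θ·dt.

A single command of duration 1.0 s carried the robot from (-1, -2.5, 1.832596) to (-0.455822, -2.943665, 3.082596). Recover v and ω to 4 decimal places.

v = -0.7500, ω = 1.2500

Δθ = 3.082596 − 1.832596 = 1.250000
ω = Δθ/dt = 1.250000/1.0 = 1.2500
R = Δx/(sin θ' − sin θ) = -0.6000
v = R·ω = -0.6000·1.2500 = -0.7500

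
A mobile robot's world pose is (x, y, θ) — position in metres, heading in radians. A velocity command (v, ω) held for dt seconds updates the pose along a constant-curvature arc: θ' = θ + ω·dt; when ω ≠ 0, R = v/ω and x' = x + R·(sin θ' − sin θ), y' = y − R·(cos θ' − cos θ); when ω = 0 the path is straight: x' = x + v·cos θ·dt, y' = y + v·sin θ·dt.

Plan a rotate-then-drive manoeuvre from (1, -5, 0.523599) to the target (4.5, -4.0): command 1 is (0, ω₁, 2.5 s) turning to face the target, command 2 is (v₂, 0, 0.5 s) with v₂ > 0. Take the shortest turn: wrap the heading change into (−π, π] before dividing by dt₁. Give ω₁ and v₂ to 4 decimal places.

ω₁ = -0.0981, v₂ = 7.2801

heading to target = atan2(-4−-5, 4.5−1) = 0.2783
Δθ = wrap(0.2783 − 0.5236) = -0.2453; ω₁ = Δθ/dt₁ = -0.0981
distance = √((4.5−1)² + (-4−-5)²) = 3.6401; v₂ = distance/dt₂ = 7.2801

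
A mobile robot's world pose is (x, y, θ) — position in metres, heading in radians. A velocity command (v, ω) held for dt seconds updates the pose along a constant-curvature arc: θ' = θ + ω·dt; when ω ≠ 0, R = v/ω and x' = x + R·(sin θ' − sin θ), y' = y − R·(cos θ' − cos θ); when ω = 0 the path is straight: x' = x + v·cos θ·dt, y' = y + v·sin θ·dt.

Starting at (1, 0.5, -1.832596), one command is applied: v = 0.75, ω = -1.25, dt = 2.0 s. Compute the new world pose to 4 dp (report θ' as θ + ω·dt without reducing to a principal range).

θ' = -1.8326 + -1.25·2.0 = -4.3326
R = v/ω = 0.75/-1.25 = -0.6000
x' = 1 + -0.6000·(sin -4.3326 − sin -1.8326) = -0.1368
y' = 0.5 − -0.6000·(cos -4.3326 − cos -1.8326) = 0.4329

(-0.1368, 0.4329, -4.3326)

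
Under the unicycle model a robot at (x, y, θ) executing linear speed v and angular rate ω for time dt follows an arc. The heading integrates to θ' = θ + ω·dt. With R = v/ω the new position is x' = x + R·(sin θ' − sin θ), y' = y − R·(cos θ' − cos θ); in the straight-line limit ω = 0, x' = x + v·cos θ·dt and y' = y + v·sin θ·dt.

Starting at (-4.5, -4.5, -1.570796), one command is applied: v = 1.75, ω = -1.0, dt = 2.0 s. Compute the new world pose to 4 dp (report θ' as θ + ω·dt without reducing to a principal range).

θ' = -1.5708 + -1.0·2.0 = -3.5708
R = v/ω = 1.75/-1.0 = -1.7500
x' = -4.5 + -1.7500·(sin -3.5708 − sin -1.5708) = -6.9783
y' = -4.5 − -1.7500·(cos -3.5708 − cos -1.5708) = -6.0913

(-6.9783, -6.0913, -3.5708)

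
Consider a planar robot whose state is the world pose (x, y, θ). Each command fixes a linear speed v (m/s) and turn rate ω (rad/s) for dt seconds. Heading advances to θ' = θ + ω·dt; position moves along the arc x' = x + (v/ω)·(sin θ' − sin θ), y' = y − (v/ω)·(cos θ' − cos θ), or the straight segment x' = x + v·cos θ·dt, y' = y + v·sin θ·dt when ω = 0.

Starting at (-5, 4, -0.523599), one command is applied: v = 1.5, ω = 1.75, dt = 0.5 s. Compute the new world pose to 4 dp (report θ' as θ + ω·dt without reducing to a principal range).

(-4.2764, 3.9375, 0.3514)

θ' = -0.5236 + 1.75·0.5 = 0.3514
R = v/ω = 1.5/1.75 = 0.8571
x' = -5 + 0.8571·(sin 0.3514 − sin -0.5236) = -4.2764
y' = 4 − 0.8571·(cos 0.3514 − cos -0.5236) = 3.9375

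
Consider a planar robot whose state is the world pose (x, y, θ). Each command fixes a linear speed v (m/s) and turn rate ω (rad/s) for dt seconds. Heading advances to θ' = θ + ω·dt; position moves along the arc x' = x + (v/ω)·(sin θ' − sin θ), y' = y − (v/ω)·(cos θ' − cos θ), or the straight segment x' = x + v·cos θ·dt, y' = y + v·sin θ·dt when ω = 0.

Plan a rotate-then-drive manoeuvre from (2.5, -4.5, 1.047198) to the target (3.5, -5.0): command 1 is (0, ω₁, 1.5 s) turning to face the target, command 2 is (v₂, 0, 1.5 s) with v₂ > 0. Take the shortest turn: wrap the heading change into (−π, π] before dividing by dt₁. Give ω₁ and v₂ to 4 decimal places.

ω₁ = -1.0072, v₂ = 0.7454

heading to target = atan2(-5−-4.5, 3.5−2.5) = -0.4636
Δθ = wrap(-0.4636 − 1.0472) = -1.5108; ω₁ = Δθ/dt₁ = -1.0072
distance = √((3.5−2.5)² + (-5−-4.5)²) = 1.1180; v₂ = distance/dt₂ = 0.7454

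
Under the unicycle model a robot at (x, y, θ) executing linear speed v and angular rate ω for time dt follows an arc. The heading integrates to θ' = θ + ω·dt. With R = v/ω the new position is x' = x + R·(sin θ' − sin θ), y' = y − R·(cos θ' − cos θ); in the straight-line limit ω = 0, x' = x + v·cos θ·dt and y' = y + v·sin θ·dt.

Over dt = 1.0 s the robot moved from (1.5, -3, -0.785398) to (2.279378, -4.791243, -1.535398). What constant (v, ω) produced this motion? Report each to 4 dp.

Δθ = -1.535398 − -0.785398 = -0.750000
ω = Δθ/dt = -0.750000/1.0 = -0.7500
R = −Δy/(cos θ' − cos θ) = -2.6667
v = R·ω = -2.6667·-0.7500 = 2.0000

v = 2.0000, ω = -0.7500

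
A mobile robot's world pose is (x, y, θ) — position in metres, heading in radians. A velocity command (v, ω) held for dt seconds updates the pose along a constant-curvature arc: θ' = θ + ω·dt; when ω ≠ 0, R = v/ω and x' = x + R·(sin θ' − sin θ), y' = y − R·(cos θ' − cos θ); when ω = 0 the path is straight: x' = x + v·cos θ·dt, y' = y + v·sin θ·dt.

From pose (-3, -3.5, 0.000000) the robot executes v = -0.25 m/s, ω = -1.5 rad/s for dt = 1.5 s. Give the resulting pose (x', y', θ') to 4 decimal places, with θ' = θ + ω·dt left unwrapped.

θ' = 0.0000 + -1.5·1.5 = -2.2500
R = v/ω = -0.25/-1.5 = 0.1667
x' = -3 + 0.1667·(sin -2.2500 − sin 0.0000) = -3.1297
y' = -3.5 − 0.1667·(cos -2.2500 − cos 0.0000) = -3.2286

(-3.1297, -3.2286, -2.2500)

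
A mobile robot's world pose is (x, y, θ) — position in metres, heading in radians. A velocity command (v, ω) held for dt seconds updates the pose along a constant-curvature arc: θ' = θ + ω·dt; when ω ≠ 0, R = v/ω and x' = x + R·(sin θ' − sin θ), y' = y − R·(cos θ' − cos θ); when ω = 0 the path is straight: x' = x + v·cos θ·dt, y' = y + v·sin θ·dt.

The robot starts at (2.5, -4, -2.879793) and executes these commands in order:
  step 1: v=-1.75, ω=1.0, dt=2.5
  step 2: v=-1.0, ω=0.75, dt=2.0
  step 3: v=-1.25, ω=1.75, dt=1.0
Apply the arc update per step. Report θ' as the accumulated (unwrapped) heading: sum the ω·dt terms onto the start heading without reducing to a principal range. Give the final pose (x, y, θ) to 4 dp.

(1.4528, -2.3412, 2.8702)

step 1: θ'=-0.3798 (R=-1.7500) → pose (2.6958, -0.6843, -0.3798)
step 2: θ'=1.1202 (R=-1.3333) → pose (1.0013, -1.3420, 1.1202)
step 3: θ'=2.8702 (R=-0.7143) → pose (1.4528, -2.3412, 2.8702)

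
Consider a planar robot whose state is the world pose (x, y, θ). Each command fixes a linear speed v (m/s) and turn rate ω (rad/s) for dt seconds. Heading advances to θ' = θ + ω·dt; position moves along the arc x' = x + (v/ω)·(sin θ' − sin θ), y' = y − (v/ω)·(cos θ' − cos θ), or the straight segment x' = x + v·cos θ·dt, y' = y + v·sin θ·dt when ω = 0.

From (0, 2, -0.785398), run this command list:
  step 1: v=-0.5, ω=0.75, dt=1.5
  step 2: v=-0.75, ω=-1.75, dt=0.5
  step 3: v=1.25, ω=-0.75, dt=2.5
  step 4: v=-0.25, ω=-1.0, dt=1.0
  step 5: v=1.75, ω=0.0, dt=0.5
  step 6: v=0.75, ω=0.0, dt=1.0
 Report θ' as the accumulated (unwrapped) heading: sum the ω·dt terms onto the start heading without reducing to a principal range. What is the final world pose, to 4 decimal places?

step 1: θ'=0.3396 (R=-0.6667) → pose (-0.6935, 2.1572, 0.3396)
step 2: θ'=-0.5354 (R=0.4286) → pose (-1.0549, 2.1927, -0.5354)
step 3: θ'=-2.4104 (R=-1.6667) → pose (-0.7923, -0.4814, -2.4104)
step 4: θ'=-3.4104 (R=0.2500) → pose (-0.5589, -0.4265, -3.4104)
step 5: θ'=-3.4104 (straight) → pose (-1.4025, -0.1941, -3.4104)
step 6: θ'=-3.4104 (straight) → pose (-2.1256, 0.0051, -3.4104)

(-2.1256, 0.0051, -3.4104)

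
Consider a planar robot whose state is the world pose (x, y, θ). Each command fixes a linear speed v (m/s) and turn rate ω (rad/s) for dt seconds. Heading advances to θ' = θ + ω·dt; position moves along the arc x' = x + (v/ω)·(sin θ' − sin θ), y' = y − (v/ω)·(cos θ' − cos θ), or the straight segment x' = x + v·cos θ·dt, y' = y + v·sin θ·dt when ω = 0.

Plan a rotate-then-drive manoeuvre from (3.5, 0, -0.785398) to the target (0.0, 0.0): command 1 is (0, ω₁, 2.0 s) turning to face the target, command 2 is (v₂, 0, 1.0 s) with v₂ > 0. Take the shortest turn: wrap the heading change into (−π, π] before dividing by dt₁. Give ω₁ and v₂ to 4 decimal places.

heading to target = atan2(0−0, 0−3.5) = 3.1416
Δθ = wrap(3.1416 − -0.7854) = -2.3562; ω₁ = Δθ/dt₁ = -1.1781
distance = √((0−3.5)² + (0−0)²) = 3.5000; v₂ = distance/dt₂ = 3.5000

ω₁ = -1.1781, v₂ = 3.5000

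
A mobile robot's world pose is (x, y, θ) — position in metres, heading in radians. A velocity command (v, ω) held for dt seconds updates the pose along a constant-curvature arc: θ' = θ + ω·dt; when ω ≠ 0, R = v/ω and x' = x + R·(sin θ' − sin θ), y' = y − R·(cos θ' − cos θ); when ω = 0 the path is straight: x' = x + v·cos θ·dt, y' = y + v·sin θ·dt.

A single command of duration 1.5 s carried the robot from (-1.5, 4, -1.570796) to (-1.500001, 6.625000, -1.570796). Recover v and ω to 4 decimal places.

v = -1.7500, ω = 0.0000

Δθ = -1.570796 − -1.570796 = 0.000000
ω = Δθ/dt = 0.000000/1.5 = 0.0000
ω = 0 → v = (Δx·cos θ + Δy·sin θ)/dt = -1.7500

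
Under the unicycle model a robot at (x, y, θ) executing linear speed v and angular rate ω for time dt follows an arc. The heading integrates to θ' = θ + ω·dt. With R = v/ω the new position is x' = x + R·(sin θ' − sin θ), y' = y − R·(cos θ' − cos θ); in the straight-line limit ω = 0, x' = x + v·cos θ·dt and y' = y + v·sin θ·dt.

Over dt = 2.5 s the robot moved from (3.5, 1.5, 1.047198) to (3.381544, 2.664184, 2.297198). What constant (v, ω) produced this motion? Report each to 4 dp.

v = 0.5000, ω = 0.5000

Δθ = 2.297198 − 1.047198 = 1.250000
ω = Δθ/dt = 1.250000/2.5 = 0.5000
R = −Δy/(cos θ' − cos θ) = 1.0000
v = R·ω = 1.0000·0.5000 = 0.5000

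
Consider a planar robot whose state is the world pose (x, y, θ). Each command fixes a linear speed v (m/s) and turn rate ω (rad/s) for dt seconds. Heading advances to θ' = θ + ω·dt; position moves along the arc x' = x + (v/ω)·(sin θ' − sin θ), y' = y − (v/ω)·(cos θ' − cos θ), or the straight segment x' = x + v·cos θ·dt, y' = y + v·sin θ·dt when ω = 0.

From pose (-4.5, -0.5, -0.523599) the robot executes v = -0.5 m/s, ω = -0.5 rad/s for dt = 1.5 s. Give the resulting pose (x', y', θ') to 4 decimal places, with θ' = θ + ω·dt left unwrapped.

θ' = -0.5236 + -0.5·1.5 = -1.2736
R = v/ω = -0.5/-0.5 = 1.0000
x' = -4.5 + 1.0000·(sin -1.2736 − sin -0.5236) = -4.9562
y' = -0.5 − 1.0000·(cos -1.2736 − cos -0.5236) = 0.0732

(-4.9562, 0.0732, -1.2736)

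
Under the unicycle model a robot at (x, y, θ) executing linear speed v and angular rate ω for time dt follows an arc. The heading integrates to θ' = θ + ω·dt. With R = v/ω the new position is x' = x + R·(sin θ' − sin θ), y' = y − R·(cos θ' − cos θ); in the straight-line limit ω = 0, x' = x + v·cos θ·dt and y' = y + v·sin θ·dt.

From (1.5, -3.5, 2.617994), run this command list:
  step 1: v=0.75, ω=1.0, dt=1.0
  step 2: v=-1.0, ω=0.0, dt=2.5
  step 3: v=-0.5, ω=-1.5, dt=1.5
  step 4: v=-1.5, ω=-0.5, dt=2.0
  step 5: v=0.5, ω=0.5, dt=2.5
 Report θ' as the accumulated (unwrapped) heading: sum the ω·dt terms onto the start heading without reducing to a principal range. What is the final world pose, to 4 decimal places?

step 1: θ'=3.6180 (R=0.7500) → pose (0.7811, -3.4830, 3.6180)
step 2: θ'=3.6180 (straight) → pose (3.0027, -2.3366, 3.6180)
step 3: θ'=1.3680 (R=0.3333) → pose (3.4821, -2.6999, 1.3680)
step 4: θ'=0.3680 (R=3.0000) → pose (1.6228, -4.8948, 0.3680)
step 5: θ'=1.6180 (R=1.0000) → pose (2.2619, -3.9146, 1.6180)

(2.2619, -3.9146, 1.6180)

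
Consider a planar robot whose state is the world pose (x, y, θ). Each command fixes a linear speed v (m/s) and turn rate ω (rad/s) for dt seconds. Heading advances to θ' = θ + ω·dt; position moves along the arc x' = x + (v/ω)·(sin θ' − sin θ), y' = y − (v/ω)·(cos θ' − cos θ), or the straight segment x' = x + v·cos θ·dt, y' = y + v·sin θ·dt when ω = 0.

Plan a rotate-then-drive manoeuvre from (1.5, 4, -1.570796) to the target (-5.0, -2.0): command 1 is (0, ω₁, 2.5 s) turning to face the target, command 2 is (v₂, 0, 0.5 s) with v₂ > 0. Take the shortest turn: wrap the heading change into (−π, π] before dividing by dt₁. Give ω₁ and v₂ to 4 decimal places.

ω₁ = -0.3302, v₂ = 17.6918

heading to target = atan2(-2−4, -5−1.5) = -2.3962
Δθ = wrap(-2.3962 − -1.5708) = -0.8254; ω₁ = Δθ/dt₁ = -0.3302
distance = √((-5−1.5)² + (-2−4)²) = 8.8459; v₂ = distance/dt₂ = 17.6918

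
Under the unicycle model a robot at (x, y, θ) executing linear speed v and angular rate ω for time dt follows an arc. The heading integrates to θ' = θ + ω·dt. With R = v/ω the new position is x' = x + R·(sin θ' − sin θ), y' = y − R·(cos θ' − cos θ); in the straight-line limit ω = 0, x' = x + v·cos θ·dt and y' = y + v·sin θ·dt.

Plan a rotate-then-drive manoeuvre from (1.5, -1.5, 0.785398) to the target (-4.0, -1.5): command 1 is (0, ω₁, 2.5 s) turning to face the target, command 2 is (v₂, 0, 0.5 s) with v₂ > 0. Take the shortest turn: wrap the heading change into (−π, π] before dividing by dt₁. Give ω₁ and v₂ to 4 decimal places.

ω₁ = 0.9425, v₂ = 11.0000

heading to target = atan2(-1.5−-1.5, -4−1.5) = 3.1416
Δθ = wrap(3.1416 − 0.7854) = 2.3562; ω₁ = Δθ/dt₁ = 0.9425
distance = √((-4−1.5)² + (-1.5−-1.5)²) = 5.5000; v₂ = distance/dt₂ = 11.0000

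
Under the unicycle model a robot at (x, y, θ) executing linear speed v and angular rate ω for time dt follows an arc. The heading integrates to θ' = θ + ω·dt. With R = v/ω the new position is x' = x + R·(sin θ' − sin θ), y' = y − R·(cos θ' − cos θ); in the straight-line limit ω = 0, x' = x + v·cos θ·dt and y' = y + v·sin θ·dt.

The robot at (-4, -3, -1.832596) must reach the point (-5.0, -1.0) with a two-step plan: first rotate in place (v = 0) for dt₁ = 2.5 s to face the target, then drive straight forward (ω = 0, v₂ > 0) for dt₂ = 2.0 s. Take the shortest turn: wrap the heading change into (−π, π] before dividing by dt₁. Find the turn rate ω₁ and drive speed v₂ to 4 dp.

heading to target = atan2(-1−-3, -5−-4) = 2.0344
Δθ = wrap(2.0344 − -1.8326) = -2.4161; ω₁ = Δθ/dt₁ = -0.9665
distance = √((-5−-4)² + (-1−-3)²) = 2.2361; v₂ = distance/dt₂ = 1.1180

ω₁ = -0.9665, v₂ = 1.1180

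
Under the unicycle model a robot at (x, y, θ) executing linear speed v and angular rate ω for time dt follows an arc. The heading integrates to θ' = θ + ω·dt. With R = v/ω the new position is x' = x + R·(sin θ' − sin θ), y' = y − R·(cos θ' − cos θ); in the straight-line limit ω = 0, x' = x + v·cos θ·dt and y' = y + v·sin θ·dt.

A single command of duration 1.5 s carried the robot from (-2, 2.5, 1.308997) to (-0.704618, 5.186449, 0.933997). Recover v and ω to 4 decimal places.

v = 2.0000, ω = -0.2500

Δθ = 0.933997 − 1.308997 = -0.375000
ω = Δθ/dt = -0.375000/1.5 = -0.2500
R = −Δy/(cos θ' − cos θ) = -8.0000
v = R·ω = -8.0000·-0.2500 = 2.0000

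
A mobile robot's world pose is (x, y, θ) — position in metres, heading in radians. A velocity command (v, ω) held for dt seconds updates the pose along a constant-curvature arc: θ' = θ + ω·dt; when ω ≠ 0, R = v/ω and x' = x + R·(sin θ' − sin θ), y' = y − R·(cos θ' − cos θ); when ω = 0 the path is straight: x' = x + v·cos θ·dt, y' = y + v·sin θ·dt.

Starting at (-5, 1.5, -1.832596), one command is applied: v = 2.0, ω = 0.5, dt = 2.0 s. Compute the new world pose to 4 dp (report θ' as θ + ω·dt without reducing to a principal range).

θ' = -1.8326 + 0.5·2.0 = -0.8326
R = v/ω = 2.0/0.5 = 4.0000
x' = -5 + 4.0000·(sin -0.8326 − sin -1.8326) = -4.0950
y' = 1.5 − 4.0000·(cos -0.8326 − cos -1.8326) = -2.2271

(-4.0950, -2.2271, -0.8326)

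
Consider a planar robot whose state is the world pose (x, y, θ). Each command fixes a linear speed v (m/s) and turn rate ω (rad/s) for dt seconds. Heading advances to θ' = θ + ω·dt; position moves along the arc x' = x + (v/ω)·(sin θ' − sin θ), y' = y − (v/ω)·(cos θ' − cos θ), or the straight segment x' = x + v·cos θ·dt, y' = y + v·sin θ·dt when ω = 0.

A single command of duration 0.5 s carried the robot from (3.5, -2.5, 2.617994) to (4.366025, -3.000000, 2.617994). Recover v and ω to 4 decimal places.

v = -2.0000, ω = 0.0000

Δθ = 2.617994 − 2.617994 = 0.000000
ω = Δθ/dt = 0.000000/0.5 = 0.0000
ω = 0 → v = (Δx·cos θ + Δy·sin θ)/dt = -2.0000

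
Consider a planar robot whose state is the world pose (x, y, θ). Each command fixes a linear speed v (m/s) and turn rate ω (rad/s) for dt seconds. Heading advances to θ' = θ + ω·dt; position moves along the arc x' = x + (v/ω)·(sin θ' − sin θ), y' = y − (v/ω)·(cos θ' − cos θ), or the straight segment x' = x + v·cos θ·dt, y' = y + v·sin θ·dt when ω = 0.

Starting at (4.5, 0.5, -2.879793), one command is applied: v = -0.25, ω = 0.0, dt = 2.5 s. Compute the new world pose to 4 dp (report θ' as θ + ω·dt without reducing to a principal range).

θ' = -2.8798 + 0.0·2.5 = -2.8798
ω = 0 → straight: x' = 4.5 + -0.25·cos(-2.8798)·2.5 = 5.1037
y' = 0.5 + -0.25·sin(-2.8798)·2.5 = 0.6618

(5.1037, 0.6618, -2.8798)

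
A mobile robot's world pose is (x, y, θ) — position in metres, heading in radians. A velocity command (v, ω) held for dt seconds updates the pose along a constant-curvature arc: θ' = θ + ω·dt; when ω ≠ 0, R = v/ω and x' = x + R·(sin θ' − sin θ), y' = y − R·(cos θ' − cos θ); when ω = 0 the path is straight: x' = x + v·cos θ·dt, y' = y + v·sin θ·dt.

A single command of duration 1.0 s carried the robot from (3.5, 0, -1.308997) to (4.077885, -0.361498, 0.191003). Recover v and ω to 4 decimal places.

Δθ = 0.191003 − -1.308997 = 1.500000
ω = Δθ/dt = 1.500000/1.0 = 1.5000
R = Δx/(sin θ' − sin θ) = 0.5000
v = R·ω = 0.5000·1.5000 = 0.7500

v = 0.7500, ω = 1.5000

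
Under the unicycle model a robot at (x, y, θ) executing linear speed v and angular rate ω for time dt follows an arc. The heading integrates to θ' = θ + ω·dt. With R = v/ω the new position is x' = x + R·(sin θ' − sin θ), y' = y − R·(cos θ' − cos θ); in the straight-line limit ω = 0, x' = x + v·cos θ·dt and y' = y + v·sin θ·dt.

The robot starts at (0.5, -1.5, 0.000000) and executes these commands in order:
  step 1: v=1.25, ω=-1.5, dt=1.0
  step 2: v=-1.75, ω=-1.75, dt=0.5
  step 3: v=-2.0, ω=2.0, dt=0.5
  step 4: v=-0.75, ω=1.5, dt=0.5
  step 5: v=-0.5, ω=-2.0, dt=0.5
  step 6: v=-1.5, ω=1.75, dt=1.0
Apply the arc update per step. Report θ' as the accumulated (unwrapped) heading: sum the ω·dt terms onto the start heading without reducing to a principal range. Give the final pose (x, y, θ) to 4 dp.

(0.6583, 0.8528, 0.1250)

step 1: θ'=-1.5000 (R=-0.8333) → pose (1.3312, -2.2744, -1.5000)
step 2: θ'=-2.3750 (R=1.0000) → pose (1.6351, -1.4834, -2.3750)
step 3: θ'=-1.3750 (R=-1.0000) → pose (1.9223, -0.5685, -1.3750)
step 4: θ'=-0.6250 (R=-0.5000) → pose (1.7244, -0.2603, -0.6250)
step 5: θ'=-1.6250 (R=0.2500) → pose (1.6210, -0.0441, -1.6250)
step 6: θ'=0.1250 (R=-0.8571) → pose (0.6583, 0.8528, 0.1250)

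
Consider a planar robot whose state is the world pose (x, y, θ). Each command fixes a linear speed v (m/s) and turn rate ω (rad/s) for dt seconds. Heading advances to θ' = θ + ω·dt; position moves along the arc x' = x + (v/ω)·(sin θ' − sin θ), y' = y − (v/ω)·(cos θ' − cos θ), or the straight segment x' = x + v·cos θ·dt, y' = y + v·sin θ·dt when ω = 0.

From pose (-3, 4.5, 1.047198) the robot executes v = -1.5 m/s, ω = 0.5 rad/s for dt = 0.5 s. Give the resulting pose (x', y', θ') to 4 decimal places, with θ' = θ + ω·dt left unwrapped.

(-3.2903, 3.8106, 1.2972)

θ' = 1.0472 + 0.5·0.5 = 1.2972
R = v/ω = -1.5/0.5 = -3.0000
x' = -3 + -3.0000·(sin 1.2972 − sin 1.0472) = -3.2903
y' = 4.5 − -3.0000·(cos 1.2972 − cos 1.0472) = 3.8106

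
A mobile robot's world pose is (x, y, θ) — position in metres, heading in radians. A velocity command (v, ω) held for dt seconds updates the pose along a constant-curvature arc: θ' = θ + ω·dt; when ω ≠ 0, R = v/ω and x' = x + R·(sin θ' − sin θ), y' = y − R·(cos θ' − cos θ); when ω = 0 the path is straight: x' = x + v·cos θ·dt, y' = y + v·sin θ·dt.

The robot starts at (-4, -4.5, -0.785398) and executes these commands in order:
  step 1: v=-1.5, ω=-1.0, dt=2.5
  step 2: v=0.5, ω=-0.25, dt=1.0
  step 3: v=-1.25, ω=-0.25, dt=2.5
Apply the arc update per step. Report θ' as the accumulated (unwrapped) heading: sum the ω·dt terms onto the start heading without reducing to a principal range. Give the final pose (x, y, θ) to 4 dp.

(-0.8663, -3.8177, -4.1604)

step 1: θ'=-3.2854 (R=1.5000) → pose (-2.7244, -1.9548, -3.2854)
step 2: θ'=-3.5354 (R=-2.0000) → pose (-3.2052, -1.8224, -3.5354)
step 3: θ'=-4.1604 (R=5.0000) → pose (-0.8663, -3.8177, -4.1604)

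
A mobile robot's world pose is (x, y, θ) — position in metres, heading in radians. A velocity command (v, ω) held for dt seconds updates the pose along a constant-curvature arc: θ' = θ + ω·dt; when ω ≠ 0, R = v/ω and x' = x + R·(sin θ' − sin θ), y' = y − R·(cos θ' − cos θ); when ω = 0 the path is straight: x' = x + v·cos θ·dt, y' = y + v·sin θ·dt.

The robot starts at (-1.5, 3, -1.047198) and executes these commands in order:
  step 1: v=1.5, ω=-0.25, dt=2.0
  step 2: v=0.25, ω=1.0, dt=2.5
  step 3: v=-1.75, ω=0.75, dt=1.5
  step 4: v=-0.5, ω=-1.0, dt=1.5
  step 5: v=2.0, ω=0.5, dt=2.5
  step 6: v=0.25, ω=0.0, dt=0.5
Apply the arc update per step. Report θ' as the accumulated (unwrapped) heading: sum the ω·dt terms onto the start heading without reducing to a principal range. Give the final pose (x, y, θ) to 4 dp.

step 1: θ'=-1.5472 (R=-6.0000) → pose (-0.6978, 0.1416, -1.5472)
step 2: θ'=0.9528 (R=0.2500) → pose (-0.2441, 0.0026, 0.9528)
step 3: θ'=2.0778 (R=-2.3333) → pose (-0.3822, -2.4823, 2.0778)
step 4: θ'=0.5778 (R=0.5000) → pose (-0.5462, -3.1439, 0.5778)
step 5: θ'=1.8278 (R=4.0000) → pose (1.1377, 1.2235, 1.8278)
step 6: θ'=1.8278 (straight) → pose (1.1059, 1.3444, 1.8278)

(1.1059, 1.3444, 1.8278)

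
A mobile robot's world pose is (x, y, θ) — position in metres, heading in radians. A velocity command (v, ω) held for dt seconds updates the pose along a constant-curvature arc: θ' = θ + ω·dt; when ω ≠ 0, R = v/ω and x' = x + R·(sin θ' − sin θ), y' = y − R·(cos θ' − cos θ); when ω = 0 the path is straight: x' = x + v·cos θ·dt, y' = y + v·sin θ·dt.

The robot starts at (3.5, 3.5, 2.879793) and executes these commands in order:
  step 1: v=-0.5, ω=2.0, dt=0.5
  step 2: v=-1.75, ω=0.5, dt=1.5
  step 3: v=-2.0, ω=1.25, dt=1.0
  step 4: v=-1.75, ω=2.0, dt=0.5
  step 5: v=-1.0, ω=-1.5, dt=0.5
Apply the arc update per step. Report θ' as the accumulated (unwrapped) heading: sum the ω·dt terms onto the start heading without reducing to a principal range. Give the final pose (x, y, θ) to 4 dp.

(2.5877, 7.2720, 6.1298)

step 1: θ'=3.8798 (R=-0.2500) → pose (3.7329, 3.5566, 3.8798)
step 2: θ'=4.6298 (R=-3.5000) → pose (4.8657, 5.8567, 4.6298)
step 3: θ'=5.8798 (R=-1.6000) → pose (3.8992, 7.4603, 5.8798)
step 4: θ'=6.8798 (R=-0.8750) → pose (3.0641, 7.3793, 6.8798)
step 5: θ'=6.1298 (R=0.6667) → pose (2.5877, 7.2720, 6.1298)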